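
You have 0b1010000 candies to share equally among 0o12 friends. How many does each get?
Convert 0b1010000 (binary) → 64 + 16 = 80 (decimal)
Convert 0o12 (octal) → 1×8 + 2 = 10 (decimal)
Compute 80 ÷ 10 = 8
8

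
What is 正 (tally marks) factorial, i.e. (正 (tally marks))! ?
Convert 正 (tally marks) → 5 (decimal)
Compute 5! = 120
120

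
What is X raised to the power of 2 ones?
Convert X (Roman numeral) → 10 (decimal)
Convert 2 ones (place-value notation) → 2 (decimal)
Compute 10 ^ 2 = 100
100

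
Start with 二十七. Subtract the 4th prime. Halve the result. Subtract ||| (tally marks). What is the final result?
Convert 二十七 (Chinese numeral) → 2×10 + 7 = 27 (decimal)
Start: 27
Convert the 4th prime (prime index) → 7 (decimal)
27 - 7 = 20
20 ÷ 2 = 10
Convert ||| (tally marks) → 3 (decimal)
10 - 3 = 7
7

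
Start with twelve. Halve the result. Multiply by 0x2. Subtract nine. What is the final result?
Convert twelve (English words) → 12 (decimal)
Start: 12
12 ÷ 2 = 6
Convert 0x2 (hexadecimal) → 2 (decimal)
6 × 2 = 12
Convert nine (English words) → 9 (decimal)
12 - 9 = 3
3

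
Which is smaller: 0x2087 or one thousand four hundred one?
Convert 0x2087 (hexadecimal) → 2×4096 + 8×16 + 7 = 8327 (decimal)
Convert one thousand four hundred one (English words) → 1×1000 + 4×100 + 1 = 1401 (decimal)
Compare 8327 vs 1401: smaller = 1401
1401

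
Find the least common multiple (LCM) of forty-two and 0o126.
Convert forty-two (English words) → 42 (decimal)
Convert 0o126 (octal) → 1×64 + 2×8 + 6 = 86 (decimal)
Compute lcm(42, 86) = 1806
1806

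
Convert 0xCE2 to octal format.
Convert 0xCE2 (hexadecimal) → 12×256 + 14×16 + 2 = 3298 (decimal)
Convert 3298 (decimal) → 3298 = 6×512 + 3×64 + 4×8 + 2 → 0o6342 (octal)
0o6342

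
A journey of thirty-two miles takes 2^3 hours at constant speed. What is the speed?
Convert thirty-two (English words) → 32 (decimal)
Convert 2^3 (power) → 8 (decimal)
Compute 32 ÷ 8 = 4
4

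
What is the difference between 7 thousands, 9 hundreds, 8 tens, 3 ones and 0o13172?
Convert 7 thousands, 9 hundreds, 8 tens, 3 ones (place-value notation) → 7×1000 + 9×100 + 8×10 + 3 = 7983 (decimal)
Convert 0o13172 (octal) → 1×4096 + 3×512 + 1×64 + 7×8 + 2 = 5754 (decimal)
Difference: |7983 - 5754| = 2229
2229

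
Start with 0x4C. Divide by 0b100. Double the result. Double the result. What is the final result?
Convert 0x4C (hexadecimal) → 4×16 + 12 = 76 (decimal)
Start: 76
Convert 0b100 (binary) → 4 (decimal)
76 ÷ 4 = 19
19 × 2 = 38
38 × 2 = 76
76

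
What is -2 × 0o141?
Convert 0o141 (octal) → 1×64 + 4×8 + 1 = 97 (decimal)
Compute -2 × 97 = -194
-194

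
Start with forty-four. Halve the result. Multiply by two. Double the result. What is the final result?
Convert forty-four (English words) → 44 (decimal)
Start: 44
44 ÷ 2 = 22
Convert two (English words) → 2 (decimal)
22 × 2 = 44
44 × 2 = 88
88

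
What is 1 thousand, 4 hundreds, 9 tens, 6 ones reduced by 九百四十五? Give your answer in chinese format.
Convert 1 thousand, 4 hundreds, 9 tens, 6 ones (place-value notation) → 1×1000 + 4×100 + 9×10 + 6 = 1496 (decimal)
Convert 九百四十五 (Chinese numeral) → 9×100 + 4×10 + 5 = 945 (decimal)
Compute 1496 - 945 = 551
Convert 551 (decimal) → 551 = 5×100 + 5×10 + 1 → 五百五十一 (Chinese numeral)
五百五十一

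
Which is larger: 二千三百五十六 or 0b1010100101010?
Convert 二千三百五十六 (Chinese numeral) → 2×1000 + 3×100 + 5×10 + 6 = 2356 (decimal)
Convert 0b1010100101010 (binary) → 4096 + 1024 + 256 + 32 + 8 + 2 = 5418 (decimal)
Compare 2356 vs 5418: larger = 5418
5418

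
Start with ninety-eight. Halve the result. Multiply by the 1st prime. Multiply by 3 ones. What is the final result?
Convert ninety-eight (English words) → 98 (decimal)
Start: 98
98 ÷ 2 = 49
Convert the 1st prime (prime index) → 2 (decimal)
49 × 2 = 98
Convert 3 ones (place-value notation) → 3 (decimal)
98 × 3 = 294
294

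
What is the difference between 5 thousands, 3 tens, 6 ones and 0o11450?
Convert 5 thousands, 3 tens, 6 ones (place-value notation) → 5×1000 + 3×10 + 6 = 5036 (decimal)
Convert 0o11450 (octal) → 1×4096 + 1×512 + 4×64 + 5×8 = 4904 (decimal)
Difference: |5036 - 4904| = 132
132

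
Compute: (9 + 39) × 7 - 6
Parentheses first: 9 + 39 = 48
Multiply: 48 × 7 = 336
Subtract: 336 - 6 = 330
330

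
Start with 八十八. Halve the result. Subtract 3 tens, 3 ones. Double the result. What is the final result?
Convert 八十八 (Chinese numeral) → 8×10 + 8 = 88 (decimal)
Start: 88
88 ÷ 2 = 44
Convert 3 tens, 3 ones (place-value notation) → 3×10 + 3 = 33 (decimal)
44 - 33 = 11
11 × 2 = 22
22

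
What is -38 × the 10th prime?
Convert the 10th prime (prime index) → 29 (decimal)
Compute -38 × 29 = -1102
-1102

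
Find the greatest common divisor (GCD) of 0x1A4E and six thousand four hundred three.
Convert 0x1A4E (hexadecimal) → 1×4096 + 10×256 + 4×16 + 14 = 6734 (decimal)
Convert six thousand four hundred three (English words) → 6×1000 + 4×100 + 3 = 6403 (decimal)
Compute gcd(6734, 6403) = 1
1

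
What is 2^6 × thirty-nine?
Convert 2^6 (power) → 64 (decimal)
Convert thirty-nine (English words) → 39 (decimal)
Compute 64 × 39 = 2496
2496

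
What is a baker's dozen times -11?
Convert a baker's dozen (colloquial) → 13 (decimal)
Compute 13 × -11 = -143
-143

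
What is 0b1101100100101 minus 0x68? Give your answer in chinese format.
Convert 0b1101100100101 (binary) → 4096 + 2048 + 512 + 256 + 32 + 4 + 1 = 6949 (decimal)
Convert 0x68 (hexadecimal) → 6×16 + 8 = 104 (decimal)
Compute 6949 - 104 = 6845
Convert 6845 (decimal) → 6845 = 6×1000 + 8×100 + 4×10 + 5 → 六千八百四十五 (Chinese numeral)
六千八百四十五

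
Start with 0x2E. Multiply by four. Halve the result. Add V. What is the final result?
Convert 0x2E (hexadecimal) → 2×16 + 14 = 46 (decimal)
Start: 46
Convert four (English words) → 4 (decimal)
46 × 4 = 184
184 ÷ 2 = 92
Convert V (Roman numeral) → 5 (decimal)
92 + 5 = 97
97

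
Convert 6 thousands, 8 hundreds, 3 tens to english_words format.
Convert 6 thousands, 8 hundreds, 3 tens (place-value notation) → 6×1000 + 8×100 + 3×10 = 6830 (decimal)
Convert 6830 (decimal) → 6830 = 6×1000 + 8×100 + 30 → six thousand eight hundred thirty (English words)
six thousand eight hundred thirty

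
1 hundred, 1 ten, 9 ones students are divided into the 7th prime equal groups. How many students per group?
Convert 1 hundred, 1 ten, 9 ones (place-value notation) → 1×100 + 1×10 + 9 = 119 (decimal)
Convert the 7th prime (prime index) → 17 (decimal)
Compute 119 ÷ 17 = 7
7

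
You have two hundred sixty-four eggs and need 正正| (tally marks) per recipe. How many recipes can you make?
Convert two hundred sixty-four (English words) → 2×100 + 64 = 264 (decimal)
Convert 正正| (tally marks) → 5 + 5 + 1 = 11 (decimal)
Compute 264 ÷ 11 = 24
24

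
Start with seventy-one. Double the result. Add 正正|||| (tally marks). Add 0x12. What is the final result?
Convert seventy-one (English words) → 71 (decimal)
Start: 71
71 × 2 = 142
Convert 正正|||| (tally marks) → 5 + 5 + 4 = 14 (decimal)
142 + 14 = 156
Convert 0x12 (hexadecimal) → 1×16 + 2 = 18 (decimal)
156 + 18 = 174
174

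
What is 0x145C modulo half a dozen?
Convert 0x145C (hexadecimal) → 1×4096 + 4×256 + 5×16 + 12 = 5212 (decimal)
Convert half a dozen (colloquial) → 6 (decimal)
Compute 5212 mod 6 = 4
4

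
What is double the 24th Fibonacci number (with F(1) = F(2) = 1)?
The 24th Fibonacci number (with F(1) = F(2) = 1) = 46368
Compute 46368 × 2 = 92736
92736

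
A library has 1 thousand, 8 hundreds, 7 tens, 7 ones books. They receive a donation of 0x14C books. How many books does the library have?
Convert 1 thousand, 8 hundreds, 7 tens, 7 ones (place-value notation) → 1×1000 + 8×100 + 7×10 + 7 = 1877 (decimal)
Convert 0x14C (hexadecimal) → 1×256 + 4×16 + 12 = 332 (decimal)
Compute 1877 + 332 = 2209
2209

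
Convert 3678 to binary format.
Convert 3678 (decimal) → 3678 = 2048 + 1024 + 512 + 64 + 16 + 8 + 4 + 2 → 0b111001011110 (binary)
0b111001011110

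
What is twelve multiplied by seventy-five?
Convert twelve (English words) → 12 (decimal)
Convert seventy-five (English words) → 75 (decimal)
Compute 12 × 75 = 900
900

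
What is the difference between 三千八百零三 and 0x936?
Convert 三千八百零三 (Chinese numeral) → 3×1000 + 8×100 + 3 = 3803 (decimal)
Convert 0x936 (hexadecimal) → 9×256 + 3×16 + 6 = 2358 (decimal)
Difference: |3803 - 2358| = 1445
1445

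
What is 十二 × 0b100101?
Convert 十二 (Chinese numeral) → 1×10 + 2 = 12 (decimal)
Convert 0b100101 (binary) → 32 + 4 + 1 = 37 (decimal)
Compute 12 × 37 = 444
444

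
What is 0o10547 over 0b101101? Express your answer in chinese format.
Convert 0o10547 (octal) → 1×4096 + 5×64 + 4×8 + 7 = 4455 (decimal)
Convert 0b101101 (binary) → 32 + 8 + 4 + 1 = 45 (decimal)
Compute 4455 ÷ 45 = 99
Convert 99 (decimal) → 99 = 9×10 + 9 → 九十九 (Chinese numeral)
九十九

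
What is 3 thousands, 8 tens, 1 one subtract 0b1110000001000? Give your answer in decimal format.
Convert 3 thousands, 8 tens, 1 one (place-value notation) → 3×1000 + 8×10 + 1 = 3081 (decimal)
Convert 0b1110000001000 (binary) → 4096 + 2048 + 1024 + 8 = 7176 (decimal)
Compute 3081 - 7176 = -4095
-4095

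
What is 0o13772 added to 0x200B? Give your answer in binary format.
Convert 0o13772 (octal) → 1×4096 + 3×512 + 7×64 + 7×8 + 2 = 6138 (decimal)
Convert 0x200B (hexadecimal) → 2×4096 + 11 = 8203 (decimal)
Compute 6138 + 8203 = 14341
Convert 14341 (decimal) → 14341 = 8192 + 4096 + 2048 + 4 + 1 → 0b11100000000101 (binary)
0b11100000000101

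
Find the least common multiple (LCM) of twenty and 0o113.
Convert twenty (English words) → 20 (decimal)
Convert 0o113 (octal) → 1×64 + 1×8 + 3 = 75 (decimal)
Compute lcm(20, 75) = 300
300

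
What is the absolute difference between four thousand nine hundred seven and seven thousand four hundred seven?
Convert four thousand nine hundred seven (English words) → 4×1000 + 9×100 + 7 = 4907 (decimal)
Convert seven thousand four hundred seven (English words) → 7×1000 + 4×100 + 7 = 7407 (decimal)
Compute |4907 - 7407| = 2500
2500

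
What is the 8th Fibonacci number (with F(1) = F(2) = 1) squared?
The 8th Fibonacci number (with F(1) = F(2) = 1): 1, 1, 2, 3, 5, 8, 13, 21 → 21
Compute 21² = 21 × 21 = 441
441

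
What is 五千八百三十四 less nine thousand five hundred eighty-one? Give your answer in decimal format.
Convert 五千八百三十四 (Chinese numeral) → 5×1000 + 8×100 + 3×10 + 4 = 5834 (decimal)
Convert nine thousand five hundred eighty-one (English words) → 9×1000 + 5×100 + 81 = 9581 (decimal)
Compute 5834 - 9581 = -3747
-3747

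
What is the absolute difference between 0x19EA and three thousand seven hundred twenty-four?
Convert 0x19EA (hexadecimal) → 1×4096 + 9×256 + 14×16 + 10 = 6634 (decimal)
Convert three thousand seven hundred twenty-four (English words) → 3×1000 + 7×100 + 24 = 3724 (decimal)
Compute |6634 - 3724| = 2910
2910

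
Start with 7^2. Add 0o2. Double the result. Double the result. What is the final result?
Convert 7^2 (power) → 49 (decimal)
Start: 49
Convert 0o2 (octal) → 2 (decimal)
49 + 2 = 51
51 × 2 = 102
102 × 2 = 204
204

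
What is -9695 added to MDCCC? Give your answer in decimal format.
Convert MDCCC (Roman numeral) → 1000 + 500 + 100 + 100 + 100 = 1800 (decimal)
Compute -9695 + 1800 = -7895
-7895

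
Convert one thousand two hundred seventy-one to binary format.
Convert one thousand two hundred seventy-one (English words) → 1×1000 + 2×100 + 71 = 1271 (decimal)
Convert 1271 (decimal) → 1271 = 1024 + 128 + 64 + 32 + 16 + 4 + 2 + 1 → 0b10011110111 (binary)
0b10011110111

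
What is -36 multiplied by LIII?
Convert LIII (Roman numeral) → 50 + 1 + 1 + 1 = 53 (decimal)
Compute -36 × 53 = -1908
-1908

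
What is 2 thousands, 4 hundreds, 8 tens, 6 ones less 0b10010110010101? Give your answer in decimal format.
Convert 2 thousands, 4 hundreds, 8 tens, 6 ones (place-value notation) → 2×1000 + 4×100 + 8×10 + 6 = 2486 (decimal)
Convert 0b10010110010101 (binary) → 8192 + 1024 + 256 + 128 + 16 + 4 + 1 = 9621 (decimal)
Compute 2486 - 9621 = -7135
-7135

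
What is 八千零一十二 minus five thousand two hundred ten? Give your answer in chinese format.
Convert 八千零一十二 (Chinese numeral) → 8×1000 + 1×10 + 2 = 8012 (decimal)
Convert five thousand two hundred ten (English words) → 5×1000 + 2×100 + 10 = 5210 (decimal)
Compute 8012 - 5210 = 2802
Convert 2802 (decimal) → 2802 = 2×1000 + 8×100 + 2 → 二千八百零二 (Chinese numeral)
二千八百零二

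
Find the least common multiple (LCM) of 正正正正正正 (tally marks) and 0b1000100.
Convert 正正正正正正 (tally marks) → 5 + 5 + 5 + 5 + 5 + 5 = 30 (decimal)
Convert 0b1000100 (binary) → 64 + 4 = 68 (decimal)
Compute lcm(30, 68) = 1020
1020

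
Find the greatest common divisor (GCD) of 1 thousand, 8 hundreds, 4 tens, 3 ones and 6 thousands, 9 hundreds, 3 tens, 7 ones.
Convert 1 thousand, 8 hundreds, 4 tens, 3 ones (place-value notation) → 1×1000 + 8×100 + 4×10 + 3 = 1843 (decimal)
Convert 6 thousands, 9 hundreds, 3 tens, 7 ones (place-value notation) → 6×1000 + 9×100 + 3×10 + 7 = 6937 (decimal)
Compute gcd(1843, 6937) = 1
1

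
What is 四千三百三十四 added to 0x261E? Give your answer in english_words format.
Convert 四千三百三十四 (Chinese numeral) → 4×1000 + 3×100 + 3×10 + 4 = 4334 (decimal)
Convert 0x261E (hexadecimal) → 2×4096 + 6×256 + 1×16 + 14 = 9758 (decimal)
Compute 4334 + 9758 = 14092
Convert 14092 (decimal) → 14092 = 14×1000 + 92 → fourteen thousand ninety-two (English words)
fourteen thousand ninety-two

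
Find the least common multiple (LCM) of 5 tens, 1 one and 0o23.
Convert 5 tens, 1 one (place-value notation) → 5×10 + 1 = 51 (decimal)
Convert 0o23 (octal) → 2×8 + 3 = 19 (decimal)
Compute lcm(51, 19) = 969
969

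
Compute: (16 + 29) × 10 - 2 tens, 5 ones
Convert 2 tens, 5 ones (place-value notation) → 2×10 + 5 = 25 (decimal)
Expression in decimal: (16 + 29) × 10 - 25
Parentheses first: 16 + 29 = 45
Multiply: 45 × 10 = 450
Subtract: 450 - 25 = 425
425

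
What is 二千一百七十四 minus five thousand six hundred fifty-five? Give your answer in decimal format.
Convert 二千一百七十四 (Chinese numeral) → 2×1000 + 1×100 + 7×10 + 4 = 2174 (decimal)
Convert five thousand six hundred fifty-five (English words) → 5×1000 + 6×100 + 55 = 5655 (decimal)
Compute 2174 - 5655 = -3481
-3481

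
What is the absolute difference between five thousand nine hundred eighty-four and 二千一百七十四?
Convert five thousand nine hundred eighty-four (English words) → 5×1000 + 9×100 + 84 = 5984 (decimal)
Convert 二千一百七十四 (Chinese numeral) → 2×1000 + 1×100 + 7×10 + 4 = 2174 (decimal)
Compute |5984 - 2174| = 3810
3810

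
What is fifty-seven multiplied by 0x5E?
Convert fifty-seven (English words) → 57 (decimal)
Convert 0x5E (hexadecimal) → 5×16 + 14 = 94 (decimal)
Compute 57 × 94 = 5358
5358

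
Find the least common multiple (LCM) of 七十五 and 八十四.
Convert 七十五 (Chinese numeral) → 7×10 + 5 = 75 (decimal)
Convert 八十四 (Chinese numeral) → 8×10 + 4 = 84 (decimal)
Compute lcm(75, 84) = 2100
2100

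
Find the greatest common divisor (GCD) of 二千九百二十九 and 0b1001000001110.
Convert 二千九百二十九 (Chinese numeral) → 2×1000 + 9×100 + 2×10 + 9 = 2929 (decimal)
Convert 0b1001000001110 (binary) → 4096 + 512 + 8 + 4 + 2 = 4622 (decimal)
Compute gcd(2929, 4622) = 1
1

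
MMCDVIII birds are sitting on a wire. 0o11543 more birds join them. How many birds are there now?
Convert MMCDVIII (Roman numeral) → 1000 + 1000 + 400 + 5 + 1 + 1 + 1 = 2408 (decimal)
Convert 0o11543 (octal) → 1×4096 + 1×512 + 5×64 + 4×8 + 3 = 4963 (decimal)
Compute 2408 + 4963 = 7371
7371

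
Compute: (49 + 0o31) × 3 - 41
Convert 0o31 (octal) → 3×8 + 1 = 25 (decimal)
Expression in decimal: (49 + 25) × 3 - 41
Parentheses first: 49 + 25 = 74
Multiply: 74 × 3 = 222
Subtract: 222 - 41 = 181
181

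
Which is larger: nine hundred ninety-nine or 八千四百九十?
Convert nine hundred ninety-nine (English words) → 9×100 + 99 = 999 (decimal)
Convert 八千四百九十 (Chinese numeral) → 8×1000 + 4×100 + 9×10 = 8490 (decimal)
Compare 999 vs 8490: larger = 8490
8490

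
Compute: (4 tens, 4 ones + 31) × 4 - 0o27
Convert 4 tens, 4 ones (place-value notation) → 4×10 + 4 = 44 (decimal)
Convert 0o27 (octal) → 2×8 + 7 = 23 (decimal)
Expression in decimal: (44 + 31) × 4 - 23
Parentheses first: 44 + 31 = 75
Multiply: 75 × 4 = 300
Subtract: 300 - 23 = 277
277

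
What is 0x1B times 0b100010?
Convert 0x1B (hexadecimal) → 1×16 + 11 = 27 (decimal)
Convert 0b100010 (binary) → 32 + 2 = 34 (decimal)
Compute 27 × 34 = 918
918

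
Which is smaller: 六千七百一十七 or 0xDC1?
Convert 六千七百一十七 (Chinese numeral) → 6×1000 + 7×100 + 1×10 + 7 = 6717 (decimal)
Convert 0xDC1 (hexadecimal) → 13×256 + 12×16 + 1 = 3521 (decimal)
Compare 6717 vs 3521: smaller = 3521
3521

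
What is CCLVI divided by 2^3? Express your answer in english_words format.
Convert CCLVI (Roman numeral) → 100 + 100 + 50 + 5 + 1 = 256 (decimal)
Convert 2^3 (power) → 8 (decimal)
Compute 256 ÷ 8 = 32
Convert 32 (decimal) → thirty-two (English words)
thirty-two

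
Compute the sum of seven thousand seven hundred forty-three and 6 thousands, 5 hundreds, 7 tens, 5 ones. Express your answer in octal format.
Convert seven thousand seven hundred forty-three (English words) → 7×1000 + 7×100 + 43 = 7743 (decimal)
Convert 6 thousands, 5 hundreds, 7 tens, 5 ones (place-value notation) → 6×1000 + 5×100 + 7×10 + 5 = 6575 (decimal)
Compute 7743 + 6575 = 14318
Convert 14318 (decimal) → 14318 = 3×4096 + 3×512 + 7×64 + 5×8 + 6 → 0o33756 (octal)
0o33756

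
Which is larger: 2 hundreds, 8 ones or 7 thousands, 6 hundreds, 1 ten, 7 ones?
Convert 2 hundreds, 8 ones (place-value notation) → 2×100 + 8 = 208 (decimal)
Convert 7 thousands, 6 hundreds, 1 ten, 7 ones (place-value notation) → 7×1000 + 6×100 + 1×10 + 7 = 7617 (decimal)
Compare 208 vs 7617: larger = 7617
7617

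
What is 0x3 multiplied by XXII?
Convert 0x3 (hexadecimal) → 3 (decimal)
Convert XXII (Roman numeral) → 10 + 10 + 1 + 1 = 22 (decimal)
Compute 3 × 22 = 66
66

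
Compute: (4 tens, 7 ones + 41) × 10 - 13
Convert 4 tens, 7 ones (place-value notation) → 4×10 + 7 = 47 (decimal)
Expression in decimal: (47 + 41) × 10 - 13
Parentheses first: 47 + 41 = 88
Multiply: 88 × 10 = 880
Subtract: 880 - 13 = 867
867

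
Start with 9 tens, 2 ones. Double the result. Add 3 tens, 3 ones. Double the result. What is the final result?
Convert 9 tens, 2 ones (place-value notation) → 9×10 + 2 = 92 (decimal)
Start: 92
92 × 2 = 184
Convert 3 tens, 3 ones (place-value notation) → 3×10 + 3 = 33 (decimal)
184 + 33 = 217
217 × 2 = 434
434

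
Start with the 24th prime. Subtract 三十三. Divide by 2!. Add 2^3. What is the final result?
Convert the 24th prime (prime index) → 89 (decimal)
Start: 89
Convert 三十三 (Chinese numeral) → 3×10 + 3 = 33 (decimal)
89 - 33 = 56
Convert 2! (factorial) → 2 (decimal)
56 ÷ 2 = 28
Convert 2^3 (power) → 8 (decimal)
28 + 8 = 36
36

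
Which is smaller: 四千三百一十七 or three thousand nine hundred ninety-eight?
Convert 四千三百一十七 (Chinese numeral) → 4×1000 + 3×100 + 1×10 + 7 = 4317 (decimal)
Convert three thousand nine hundred ninety-eight (English words) → 3×1000 + 9×100 + 98 = 3998 (decimal)
Compare 4317 vs 3998: smaller = 3998
3998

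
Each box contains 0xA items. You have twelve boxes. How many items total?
Convert 0xA (hexadecimal) → 10 (decimal)
Convert twelve (English words) → 12 (decimal)
Compute 10 × 12 = 120
120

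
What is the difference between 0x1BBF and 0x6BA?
Convert 0x1BBF (hexadecimal) → 1×4096 + 11×256 + 11×16 + 15 = 7103 (decimal)
Convert 0x6BA (hexadecimal) → 6×256 + 11×16 + 10 = 1722 (decimal)
Difference: |7103 - 1722| = 5381
5381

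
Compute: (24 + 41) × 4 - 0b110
Convert 0b110 (binary) → 4 + 2 = 6 (decimal)
Expression in decimal: (24 + 41) × 4 - 6
Parentheses first: 24 + 41 = 65
Multiply: 65 × 4 = 260
Subtract: 260 - 6 = 254
254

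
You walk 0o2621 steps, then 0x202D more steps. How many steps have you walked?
Convert 0o2621 (octal) → 2×512 + 6×64 + 2×8 + 1 = 1425 (decimal)
Convert 0x202D (hexadecimal) → 2×4096 + 2×16 + 13 = 8237 (decimal)
Compute 1425 + 8237 = 9662
9662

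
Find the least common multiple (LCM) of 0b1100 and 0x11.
Convert 0b1100 (binary) → 8 + 4 = 12 (decimal)
Convert 0x11 (hexadecimal) → 1×16 + 1 = 17 (decimal)
Compute lcm(12, 17) = 204
204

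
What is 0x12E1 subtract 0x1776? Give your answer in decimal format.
Convert 0x12E1 (hexadecimal) → 1×4096 + 2×256 + 14×16 + 1 = 4833 (decimal)
Convert 0x1776 (hexadecimal) → 1×4096 + 7×256 + 7×16 + 6 = 6006 (decimal)
Compute 4833 - 6006 = -1173
-1173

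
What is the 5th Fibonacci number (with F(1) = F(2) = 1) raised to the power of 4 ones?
Convert the 5th Fibonacci number (with F(1) = F(2) = 1) (Fibonacci index) → 1, 1, 2, 3, 5 → 5 (decimal)
Convert 4 ones (place-value notation) → 4 (decimal)
Compute 5 ^ 4 = 625
625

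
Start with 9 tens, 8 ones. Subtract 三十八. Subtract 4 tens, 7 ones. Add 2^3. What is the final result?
Convert 9 tens, 8 ones (place-value notation) → 9×10 + 8 = 98 (decimal)
Start: 98
Convert 三十八 (Chinese numeral) → 3×10 + 8 = 38 (decimal)
98 - 38 = 60
Convert 4 tens, 7 ones (place-value notation) → 4×10 + 7 = 47 (decimal)
60 - 47 = 13
Convert 2^3 (power) → 8 (decimal)
13 + 8 = 21
21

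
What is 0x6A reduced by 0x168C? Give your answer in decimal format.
Convert 0x6A (hexadecimal) → 6×16 + 10 = 106 (decimal)
Convert 0x168C (hexadecimal) → 1×4096 + 6×256 + 8×16 + 12 = 5772 (decimal)
Compute 106 - 5772 = -5666
-5666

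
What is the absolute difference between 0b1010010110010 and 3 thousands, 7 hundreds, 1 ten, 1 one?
Convert 0b1010010110010 (binary) → 4096 + 1024 + 128 + 32 + 16 + 2 = 5298 (decimal)
Convert 3 thousands, 7 hundreds, 1 ten, 1 one (place-value notation) → 3×1000 + 7×100 + 1×10 + 1 = 3711 (decimal)
Compute |5298 - 3711| = 1587
1587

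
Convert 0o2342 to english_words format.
Convert 0o2342 (octal) → 2×512 + 3×64 + 4×8 + 2 = 1250 (decimal)
Convert 1250 (decimal) → 1250 = 1×1000 + 2×100 + 50 → one thousand two hundred fifty (English words)
one thousand two hundred fifty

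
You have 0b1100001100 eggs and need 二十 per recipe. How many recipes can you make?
Convert 0b1100001100 (binary) → 512 + 256 + 8 + 4 = 780 (decimal)
Convert 二十 (Chinese numeral) → 2×10 = 20 (decimal)
Compute 780 ÷ 20 = 39
39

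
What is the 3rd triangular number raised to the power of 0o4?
Convert the 3rd triangular number (triangular index) → 3×4/2 = 6 (decimal)
Convert 0o4 (octal) → 4 (decimal)
Compute 6 ^ 4 = 1296
1296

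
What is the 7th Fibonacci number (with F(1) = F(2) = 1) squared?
The 7th Fibonacci number (with F(1) = F(2) = 1): 1, 1, 2, 3, 5, 8, 13 → 13
Compute 13² = 13 × 13 = 169
169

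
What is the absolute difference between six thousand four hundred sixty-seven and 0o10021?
Convert six thousand four hundred sixty-seven (English words) → 6×1000 + 4×100 + 67 = 6467 (decimal)
Convert 0o10021 (octal) → 1×4096 + 2×8 + 1 = 4113 (decimal)
Compute |6467 - 4113| = 2354
2354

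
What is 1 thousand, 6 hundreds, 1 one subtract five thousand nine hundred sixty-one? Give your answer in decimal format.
Convert 1 thousand, 6 hundreds, 1 one (place-value notation) → 1×1000 + 6×100 + 1 = 1601 (decimal)
Convert five thousand nine hundred sixty-one (English words) → 5×1000 + 9×100 + 61 = 5961 (decimal)
Compute 1601 - 5961 = -4360
-4360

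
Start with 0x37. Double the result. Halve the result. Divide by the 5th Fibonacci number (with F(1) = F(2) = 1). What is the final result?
Convert 0x37 (hexadecimal) → 3×16 + 7 = 55 (decimal)
Start: 55
55 × 2 = 110
110 ÷ 2 = 55
Convert the 5th Fibonacci number (with F(1) = F(2) = 1) (Fibonacci index) → 1, 1, 2, 3, 5 → 5 (decimal)
55 ÷ 5 = 11
11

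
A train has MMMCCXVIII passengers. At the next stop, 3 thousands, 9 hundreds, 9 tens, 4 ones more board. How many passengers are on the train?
Convert MMMCCXVIII (Roman numeral) → 1000 + 1000 + 1000 + 100 + 100 + 10 + 5 + 1 + 1 + 1 = 3218 (decimal)
Convert 3 thousands, 9 hundreds, 9 tens, 4 ones (place-value notation) → 3×1000 + 9×100 + 9×10 + 4 = 3994 (decimal)
Compute 3218 + 3994 = 7212
7212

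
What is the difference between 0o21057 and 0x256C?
Convert 0o21057 (octal) → 2×4096 + 1×512 + 5×8 + 7 = 8751 (decimal)
Convert 0x256C (hexadecimal) → 2×4096 + 5×256 + 6×16 + 12 = 9580 (decimal)
Difference: |8751 - 9580| = 829
829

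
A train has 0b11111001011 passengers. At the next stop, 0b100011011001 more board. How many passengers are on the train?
Convert 0b11111001011 (binary) → 1024 + 512 + 256 + 128 + 64 + 8 + 2 + 1 = 1995 (decimal)
Convert 0b100011011001 (binary) → 2048 + 128 + 64 + 16 + 8 + 1 = 2265 (decimal)
Compute 1995 + 2265 = 4260
4260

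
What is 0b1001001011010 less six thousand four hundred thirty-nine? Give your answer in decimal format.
Convert 0b1001001011010 (binary) → 4096 + 512 + 64 + 16 + 8 + 2 = 4698 (decimal)
Convert six thousand four hundred thirty-nine (English words) → 6×1000 + 4×100 + 39 = 6439 (decimal)
Compute 4698 - 6439 = -1741
-1741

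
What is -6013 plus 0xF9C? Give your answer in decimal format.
Convert 0xF9C (hexadecimal) → 15×256 + 9×16 + 12 = 3996 (decimal)
Compute -6013 + 3996 = -2017
-2017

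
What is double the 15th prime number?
The 15th prime number = 47
Compute 47 × 2 = 94
94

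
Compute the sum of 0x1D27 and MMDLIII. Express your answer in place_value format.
Convert 0x1D27 (hexadecimal) → 1×4096 + 13×256 + 2×16 + 7 = 7463 (decimal)
Convert MMDLIII (Roman numeral) → 1000 + 1000 + 500 + 50 + 1 + 1 + 1 = 2553 (decimal)
Compute 7463 + 2553 = 10016
Convert 10016 (decimal) → 10016 = 10×1000 + 1×10 + 6 → 10 thousands, 1 ten, 6 ones (place-value notation)
10 thousands, 1 ten, 6 ones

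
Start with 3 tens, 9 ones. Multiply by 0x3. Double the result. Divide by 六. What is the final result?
Convert 3 tens, 9 ones (place-value notation) → 3×10 + 9 = 39 (decimal)
Start: 39
Convert 0x3 (hexadecimal) → 3 (decimal)
39 × 3 = 117
117 × 2 = 234
Convert 六 (Chinese numeral) → 6 (decimal)
234 ÷ 6 = 39
39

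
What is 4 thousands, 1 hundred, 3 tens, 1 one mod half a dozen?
Convert 4 thousands, 1 hundred, 3 tens, 1 one (place-value notation) → 4×1000 + 1×100 + 3×10 + 1 = 4131 (decimal)
Convert half a dozen (colloquial) → 6 (decimal)
Compute 4131 mod 6 = 3
3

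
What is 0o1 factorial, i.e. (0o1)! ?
Convert 0o1 (octal) → 1 (decimal)
Compute 1! = 1
1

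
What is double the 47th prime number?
The 47th prime number = 211
Compute 211 × 2 = 422
422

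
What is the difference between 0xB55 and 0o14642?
Convert 0xB55 (hexadecimal) → 11×256 + 5×16 + 5 = 2901 (decimal)
Convert 0o14642 (octal) → 1×4096 + 4×512 + 6×64 + 4×8 + 2 = 6562 (decimal)
Difference: |2901 - 6562| = 3661
3661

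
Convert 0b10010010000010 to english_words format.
Convert 0b10010010000010 (binary) → 8192 + 1024 + 128 + 2 = 9346 (decimal)
Convert 9346 (decimal) → 9346 = 9×1000 + 3×100 + 46 → nine thousand three hundred forty-six (English words)
nine thousand three hundred forty-six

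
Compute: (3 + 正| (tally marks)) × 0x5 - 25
Convert 正| (tally marks) → 5 + 1 = 6 (decimal)
Convert 0x5 (hexadecimal) → 5 (decimal)
Expression in decimal: (3 + 6) × 5 - 25
Parentheses first: 3 + 6 = 9
Multiply: 9 × 5 = 45
Subtract: 45 - 25 = 20
20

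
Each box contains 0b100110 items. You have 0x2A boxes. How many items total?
Convert 0b100110 (binary) → 32 + 4 + 2 = 38 (decimal)
Convert 0x2A (hexadecimal) → 2×16 + 10 = 42 (decimal)
Compute 38 × 42 = 1596
1596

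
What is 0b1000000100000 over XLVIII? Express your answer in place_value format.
Convert 0b1000000100000 (binary) → 4096 + 32 = 4128 (decimal)
Convert XLVIII (Roman numeral) → 40 + 5 + 1 + 1 + 1 = 48 (decimal)
Compute 4128 ÷ 48 = 86
Convert 86 (decimal) → 86 = 8×10 + 6 → 8 tens, 6 ones (place-value notation)
8 tens, 6 ones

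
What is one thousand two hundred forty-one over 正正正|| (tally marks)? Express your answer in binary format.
Convert one thousand two hundred forty-one (English words) → 1×1000 + 2×100 + 41 = 1241 (decimal)
Convert 正正正|| (tally marks) → 5 + 5 + 5 + 2 = 17 (decimal)
Compute 1241 ÷ 17 = 73
Convert 73 (decimal) → 73 = 64 + 8 + 1 → 0b1001001 (binary)
0b1001001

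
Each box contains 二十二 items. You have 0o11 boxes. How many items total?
Convert 二十二 (Chinese numeral) → 2×10 + 2 = 22 (decimal)
Convert 0o11 (octal) → 1×8 + 1 = 9 (decimal)
Compute 22 × 9 = 198
198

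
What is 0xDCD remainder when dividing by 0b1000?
Convert 0xDCD (hexadecimal) → 13×256 + 12×16 + 13 = 3533 (decimal)
Convert 0b1000 (binary) → 8 (decimal)
Compute 3533 mod 8 = 5
5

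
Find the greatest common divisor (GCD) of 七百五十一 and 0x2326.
Convert 七百五十一 (Chinese numeral) → 7×100 + 5×10 + 1 = 751 (decimal)
Convert 0x2326 (hexadecimal) → 2×4096 + 3×256 + 2×16 + 6 = 8998 (decimal)
Compute gcd(751, 8998) = 1
1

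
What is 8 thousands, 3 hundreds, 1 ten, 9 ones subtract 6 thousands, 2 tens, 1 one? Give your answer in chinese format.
Convert 8 thousands, 3 hundreds, 1 ten, 9 ones (place-value notation) → 8×1000 + 3×100 + 1×10 + 9 = 8319 (decimal)
Convert 6 thousands, 2 tens, 1 one (place-value notation) → 6×1000 + 2×10 + 1 = 6021 (decimal)
Compute 8319 - 6021 = 2298
Convert 2298 (decimal) → 2298 = 2×1000 + 2×100 + 9×10 + 8 → 二千二百九十八 (Chinese numeral)
二千二百九十八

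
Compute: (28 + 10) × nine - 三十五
Convert nine (English words) → 9 (decimal)
Convert 三十五 (Chinese numeral) → 3×10 + 5 = 35 (decimal)
Expression in decimal: (28 + 10) × 9 - 35
Parentheses first: 28 + 10 = 38
Multiply: 38 × 9 = 342
Subtract: 342 - 35 = 307
307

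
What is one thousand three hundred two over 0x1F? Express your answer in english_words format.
Convert one thousand three hundred two (English words) → 1×1000 + 3×100 + 2 = 1302 (decimal)
Convert 0x1F (hexadecimal) → 1×16 + 15 = 31 (decimal)
Compute 1302 ÷ 31 = 42
Convert 42 (decimal) → forty-two (English words)
forty-two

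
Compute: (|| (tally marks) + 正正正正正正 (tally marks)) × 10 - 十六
Convert || (tally marks) → 2 (decimal)
Convert 正正正正正正 (tally marks) → 5 + 5 + 5 + 5 + 5 + 5 = 30 (decimal)
Convert 十六 (Chinese numeral) → 1×10 + 6 = 16 (decimal)
Expression in decimal: (2 + 30) × 10 - 16
Parentheses first: 2 + 30 = 32
Multiply: 32 × 10 = 320
Subtract: 320 - 16 = 304
304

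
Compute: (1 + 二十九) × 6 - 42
Convert 二十九 (Chinese numeral) → 2×10 + 9 = 29 (decimal)
Expression in decimal: (1 + 29) × 6 - 42
Parentheses first: 1 + 29 = 30
Multiply: 30 × 6 = 180
Subtract: 180 - 42 = 138
138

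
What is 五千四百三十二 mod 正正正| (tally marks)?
Convert 五千四百三十二 (Chinese numeral) → 5×1000 + 4×100 + 3×10 + 2 = 5432 (decimal)
Convert 正正正| (tally marks) → 5 + 5 + 5 + 1 = 16 (decimal)
Compute 5432 mod 16 = 8
8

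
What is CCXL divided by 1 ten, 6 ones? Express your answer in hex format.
Convert CCXL (Roman numeral) → 100 + 100 + 40 = 240 (decimal)
Convert 1 ten, 6 ones (place-value notation) → 1×10 + 6 = 16 (decimal)
Compute 240 ÷ 16 = 15
Convert 15 (decimal) → 0xF (hexadecimal)
0xF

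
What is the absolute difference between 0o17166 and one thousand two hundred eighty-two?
Convert 0o17166 (octal) → 1×4096 + 7×512 + 1×64 + 6×8 + 6 = 7798 (decimal)
Convert one thousand two hundred eighty-two (English words) → 1×1000 + 2×100 + 82 = 1282 (decimal)
Compute |7798 - 1282| = 6516
6516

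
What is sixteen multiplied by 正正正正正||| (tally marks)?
Convert sixteen (English words) → 16 (decimal)
Convert 正正正正正||| (tally marks) → 5 + 5 + 5 + 5 + 5 + 3 = 28 (decimal)
Compute 16 × 28 = 448
448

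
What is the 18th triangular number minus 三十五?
The 18th triangular number = 18×19/2 = 171
Convert 三十五 (Chinese numeral) → 3×10 + 5 = 35 (decimal)
Compute 171 - 35 = 136
136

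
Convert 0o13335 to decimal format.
Convert 0o13335 (octal) → 1×4096 + 3×512 + 3×64 + 3×8 + 5 = 5853 (decimal)
5853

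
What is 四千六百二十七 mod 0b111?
Convert 四千六百二十七 (Chinese numeral) → 4×1000 + 6×100 + 2×10 + 7 = 4627 (decimal)
Convert 0b111 (binary) → 4 + 2 + 1 = 7 (decimal)
Compute 4627 mod 7 = 0
0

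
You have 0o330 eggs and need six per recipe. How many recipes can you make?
Convert 0o330 (octal) → 3×64 + 3×8 = 216 (decimal)
Convert six (English words) → 6 (decimal)
Compute 216 ÷ 6 = 36
36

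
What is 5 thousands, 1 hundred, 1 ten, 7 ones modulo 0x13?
Convert 5 thousands, 1 hundred, 1 ten, 7 ones (place-value notation) → 5×1000 + 1×100 + 1×10 + 7 = 5117 (decimal)
Convert 0x13 (hexadecimal) → 1×16 + 3 = 19 (decimal)
Compute 5117 mod 19 = 6
6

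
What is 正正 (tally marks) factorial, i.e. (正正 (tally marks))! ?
Convert 正正 (tally marks) → 5 + 5 = 10 (decimal)
Compute 10! = 3628800
3628800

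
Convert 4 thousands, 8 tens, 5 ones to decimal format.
Convert 4 thousands, 8 tens, 5 ones (place-value notation) → 4×1000 + 8×10 + 5 = 4085 (decimal)
4085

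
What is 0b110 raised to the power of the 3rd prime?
Convert 0b110 (binary) → 4 + 2 = 6 (decimal)
Convert the 3rd prime (prime index) → 5 (decimal)
Compute 6 ^ 5 = 7776
7776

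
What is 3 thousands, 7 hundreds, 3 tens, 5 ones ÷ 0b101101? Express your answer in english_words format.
Convert 3 thousands, 7 hundreds, 3 tens, 5 ones (place-value notation) → 3×1000 + 7×100 + 3×10 + 5 = 3735 (decimal)
Convert 0b101101 (binary) → 32 + 8 + 4 + 1 = 45 (decimal)
Compute 3735 ÷ 45 = 83
Convert 83 (decimal) → eighty-three (English words)
eighty-three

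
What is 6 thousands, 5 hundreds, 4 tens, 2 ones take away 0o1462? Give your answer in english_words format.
Convert 6 thousands, 5 hundreds, 4 tens, 2 ones (place-value notation) → 6×1000 + 5×100 + 4×10 + 2 = 6542 (decimal)
Convert 0o1462 (octal) → 1×512 + 4×64 + 6×8 + 2 = 818 (decimal)
Compute 6542 - 818 = 5724
Convert 5724 (decimal) → 5724 = 5×1000 + 7×100 + 24 → five thousand seven hundred twenty-four (English words)
five thousand seven hundred twenty-four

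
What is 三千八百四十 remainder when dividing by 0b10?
Convert 三千八百四十 (Chinese numeral) → 3×1000 + 8×100 + 4×10 = 3840 (decimal)
Convert 0b10 (binary) → 2 (decimal)
Compute 3840 mod 2 = 0
0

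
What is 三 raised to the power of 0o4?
Convert 三 (Chinese numeral) → 3 (decimal)
Convert 0o4 (octal) → 4 (decimal)
Compute 3 ^ 4 = 81
81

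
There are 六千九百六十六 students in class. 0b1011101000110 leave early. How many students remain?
Convert 六千九百六十六 (Chinese numeral) → 6×1000 + 9×100 + 6×10 + 6 = 6966 (decimal)
Convert 0b1011101000110 (binary) → 4096 + 1024 + 512 + 256 + 64 + 4 + 2 = 5958 (decimal)
Compute 6966 - 5958 = 1008
1008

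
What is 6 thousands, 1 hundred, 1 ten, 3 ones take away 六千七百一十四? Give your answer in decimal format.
Convert 6 thousands, 1 hundred, 1 ten, 3 ones (place-value notation) → 6×1000 + 1×100 + 1×10 + 3 = 6113 (decimal)
Convert 六千七百一十四 (Chinese numeral) → 6×1000 + 7×100 + 1×10 + 4 = 6714 (decimal)
Compute 6113 - 6714 = -601
-601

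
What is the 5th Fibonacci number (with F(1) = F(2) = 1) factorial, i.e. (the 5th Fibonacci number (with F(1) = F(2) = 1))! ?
Convert the 5th Fibonacci number (with F(1) = F(2) = 1) (Fibonacci index) → 1, 1, 2, 3, 5 → 5 (decimal)
Compute 5! = 120
120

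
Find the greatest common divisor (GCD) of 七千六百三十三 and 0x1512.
Convert 七千六百三十三 (Chinese numeral) → 7×1000 + 6×100 + 3×10 + 3 = 7633 (decimal)
Convert 0x1512 (hexadecimal) → 1×4096 + 5×256 + 1×16 + 2 = 5394 (decimal)
Compute gcd(7633, 5394) = 1
1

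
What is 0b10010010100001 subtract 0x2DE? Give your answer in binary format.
Convert 0b10010010100001 (binary) → 8192 + 1024 + 128 + 32 + 1 = 9377 (decimal)
Convert 0x2DE (hexadecimal) → 2×256 + 13×16 + 14 = 734 (decimal)
Compute 9377 - 734 = 8643
Convert 8643 (decimal) → 8643 = 8192 + 256 + 128 + 64 + 2 + 1 → 0b10000111000011 (binary)
0b10000111000011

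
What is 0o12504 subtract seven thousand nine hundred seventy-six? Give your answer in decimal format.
Convert 0o12504 (octal) → 1×4096 + 2×512 + 5×64 + 4 = 5444 (decimal)
Convert seven thousand nine hundred seventy-six (English words) → 7×1000 + 9×100 + 76 = 7976 (decimal)
Compute 5444 - 7976 = -2532
-2532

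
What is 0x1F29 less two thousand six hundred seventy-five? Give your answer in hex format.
Convert 0x1F29 (hexadecimal) → 1×4096 + 15×256 + 2×16 + 9 = 7977 (decimal)
Convert two thousand six hundred seventy-five (English words) → 2×1000 + 6×100 + 75 = 2675 (decimal)
Compute 7977 - 2675 = 5302
Convert 5302 (decimal) → 5302 = 1×4096 + 4×256 + 11×16 + 6 → 0x14B6 (hexadecimal)
0x14B6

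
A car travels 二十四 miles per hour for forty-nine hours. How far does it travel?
Convert 二十四 (Chinese numeral) → 2×10 + 4 = 24 (decimal)
Convert forty-nine (English words) → 49 (decimal)
Compute 24 × 49 = 1176
1176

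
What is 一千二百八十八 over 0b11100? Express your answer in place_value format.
Convert 一千二百八十八 (Chinese numeral) → 1×1000 + 2×100 + 8×10 + 8 = 1288 (decimal)
Convert 0b11100 (binary) → 16 + 8 + 4 = 28 (decimal)
Compute 1288 ÷ 28 = 46
Convert 46 (decimal) → 46 = 4×10 + 6 → 4 tens, 6 ones (place-value notation)
4 tens, 6 ones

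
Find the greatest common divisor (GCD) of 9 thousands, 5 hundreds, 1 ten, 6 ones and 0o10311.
Convert 9 thousands, 5 hundreds, 1 ten, 6 ones (place-value notation) → 9×1000 + 5×100 + 1×10 + 6 = 9516 (decimal)
Convert 0o10311 (octal) → 1×4096 + 3×64 + 1×8 + 1 = 4297 (decimal)
Compute gcd(9516, 4297) = 1
1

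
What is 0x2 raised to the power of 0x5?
Convert 0x2 (hexadecimal) → 2 (decimal)
Convert 0x5 (hexadecimal) → 5 (decimal)
Compute 2 ^ 5 = 32
32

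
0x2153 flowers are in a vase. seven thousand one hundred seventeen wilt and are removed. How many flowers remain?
Convert 0x2153 (hexadecimal) → 2×4096 + 1×256 + 5×16 + 3 = 8531 (decimal)
Convert seven thousand one hundred seventeen (English words) → 7×1000 + 1×100 + 17 = 7117 (decimal)
Compute 8531 - 7117 = 1414
1414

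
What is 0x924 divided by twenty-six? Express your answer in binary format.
Convert 0x924 (hexadecimal) → 9×256 + 2×16 + 4 = 2340 (decimal)
Convert twenty-six (English words) → 26 (decimal)
Compute 2340 ÷ 26 = 90
Convert 90 (decimal) → 90 = 64 + 16 + 8 + 2 → 0b1011010 (binary)
0b1011010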